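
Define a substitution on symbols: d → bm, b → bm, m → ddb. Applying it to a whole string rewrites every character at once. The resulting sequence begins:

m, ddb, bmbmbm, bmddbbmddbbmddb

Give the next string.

bmddbbmbmbmbmddbbmbmbmbmddbbmbmbm

φ(bmddbbmddbbmddb) expands symbol-by-symbol to bm ddb bm bm bm bm ddb bm bm bm bm ddb bm bm bm; joining the 15 pieces gives the next term.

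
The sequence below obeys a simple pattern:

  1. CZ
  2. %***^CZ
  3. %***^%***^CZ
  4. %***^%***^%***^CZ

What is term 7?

The strings grow by a fixed prefix %***^ each time.
From %***^%***^%***^CZ, 3 further steps: %***^%***^%***^CZ → %***^%***^%***^%***^CZ → %***^%***^%***^%***^%***^CZ → (answer).

%***^%***^%***^%***^%***^%***^CZ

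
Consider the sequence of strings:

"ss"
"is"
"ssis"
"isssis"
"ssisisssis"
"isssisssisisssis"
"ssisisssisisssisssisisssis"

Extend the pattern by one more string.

isssisssisisssisssisisssisisssisssisisssis

From term 3 onward, concatenate the second-to-last term with the last: ss·is = ssis, is·ssis = isssis, …
Continuing: isssisssisisssis · ssisisssisisssisssisisssis gives term 8.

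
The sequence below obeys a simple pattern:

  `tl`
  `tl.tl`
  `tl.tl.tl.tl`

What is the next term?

tl.tl.tl.tl.tl.tl.tl.tl

Each string is two copies of the previous one joined by '.'.
So the next term is two copies of tl.tl.tl.tl with '.' between the halves.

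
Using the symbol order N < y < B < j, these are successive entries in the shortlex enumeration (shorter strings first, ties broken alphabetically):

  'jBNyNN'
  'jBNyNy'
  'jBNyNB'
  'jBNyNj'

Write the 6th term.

Continuing the enumeration 2 steps past jBNyNj: jBNyNj → jBNyyN → (answer).

jBNyyy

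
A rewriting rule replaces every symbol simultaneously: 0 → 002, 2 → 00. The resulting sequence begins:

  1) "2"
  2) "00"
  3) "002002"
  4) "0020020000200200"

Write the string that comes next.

Rewriting the 16 symbols of 0020020000200200 one by one yields 002 002 00 002 002 00 002 002 002 002 00 002 002 00 002 002; concatenated:

00200200002002000020020020020000200200002002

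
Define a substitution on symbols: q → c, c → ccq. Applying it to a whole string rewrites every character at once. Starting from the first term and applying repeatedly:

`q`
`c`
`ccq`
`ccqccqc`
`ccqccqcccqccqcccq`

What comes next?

Applying the rule to each of the 17 symbols of ccqccqcccqccqcccq gives the pieces ccq ccq c ccq ccq c ccq ccq ccq c ccq ccq c ccq ccq ccq c, which concatenate to the answer.

ccqccqcccqccqcccqccqccqcccqccqcccqccqccqc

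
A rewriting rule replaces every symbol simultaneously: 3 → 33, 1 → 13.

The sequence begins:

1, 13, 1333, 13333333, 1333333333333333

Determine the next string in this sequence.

13333333333333333333333333333333

Applying the rule to each of the 16 symbols of 1333333333333333 gives the pieces 13 33 33 33 33 33 33 33 33 33 33 33 33 33 33 33, which concatenate to the answer.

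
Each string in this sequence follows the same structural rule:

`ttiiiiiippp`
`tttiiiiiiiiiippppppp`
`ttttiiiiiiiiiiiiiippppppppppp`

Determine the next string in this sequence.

tttttiiiiiiiiiiiiiiiiiippppppppppppppp

Term n consists of n+1 t's, followed by 4n+2 i's, followed by 4n-1 p's (n = 1, 2, …).
For the next term, n = 4, so the run lengths are 5, 18, 15.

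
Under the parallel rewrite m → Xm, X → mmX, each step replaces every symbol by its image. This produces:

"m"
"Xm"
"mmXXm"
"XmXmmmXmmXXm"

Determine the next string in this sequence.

Rewriting each symbol of XmXmmmXmmXXm: X→mmX, m→Xm, X→mmX, m→Xm, m→Xm, m→Xm, X→mmX, m→Xm, m→Xm, X→mmX, X→mmX, m→Xm, which concatenates to mmX Xm mmX Xm Xm Xm mmX Xm Xm mmX mmX Xm.

mmXXmmmXXmXmXmmmXXmXmmmXmmXXm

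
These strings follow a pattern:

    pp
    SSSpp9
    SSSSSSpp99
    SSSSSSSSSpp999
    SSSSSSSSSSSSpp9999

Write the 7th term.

SSSSSSSSSSSSSSSSSSpp999999

Every step adds SSS to the front and 9 to the end of the previous string.
From SSSSSSSSSSSSpp9999, 2 further steps: SSSSSSSSSSSSpp9999 → SSSSSSSSSSSSSSSpp99999 → (answer).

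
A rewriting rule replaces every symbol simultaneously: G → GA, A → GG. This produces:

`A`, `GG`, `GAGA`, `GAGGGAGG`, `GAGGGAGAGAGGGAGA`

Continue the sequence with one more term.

GAGGGAGAGAGGGAGGGAGGGAGAGAGGGAGG

Replace each of the 16 characters of GAGGGAGAGAGGGAGA in place — GA GG GA GA GA GG GA GG GA GG GA GA GA GG GA GG — and concatenate.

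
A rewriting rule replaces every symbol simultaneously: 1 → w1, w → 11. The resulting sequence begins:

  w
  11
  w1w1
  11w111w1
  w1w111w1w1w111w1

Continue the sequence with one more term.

Rewriting the 16 symbols of w1w111w1w1w111w1 one by one yields 11 w1 11 w1 w1 w1 11 w1 11 w1 11 w1 w1 w1 11 w1; concatenated:

11w111w1w1w111w111w111w1w1w111w1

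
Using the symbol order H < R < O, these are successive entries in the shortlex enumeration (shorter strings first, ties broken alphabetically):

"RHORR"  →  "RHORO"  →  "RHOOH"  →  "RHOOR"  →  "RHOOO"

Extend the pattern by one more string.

The successor of RHOOO increments the rightmost position that isn't already O and resets every position after it to H.

RRHHH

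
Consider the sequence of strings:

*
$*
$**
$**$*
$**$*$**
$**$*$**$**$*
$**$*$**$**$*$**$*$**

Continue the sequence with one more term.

Each term (from the third on) is the previous term followed by the one before it: term 3 = $*·* = $**.
So term 8 is $**$*$**$**$*$**$*$**·$**$*$**$**$*.

$**$*$**$**$*$**$*$**$**$*$**$**$*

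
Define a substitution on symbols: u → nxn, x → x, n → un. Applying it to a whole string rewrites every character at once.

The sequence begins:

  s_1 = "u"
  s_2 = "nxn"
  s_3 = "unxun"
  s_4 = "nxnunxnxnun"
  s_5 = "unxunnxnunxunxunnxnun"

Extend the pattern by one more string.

nxnunxnxnununxunnxnunxnxnunxnxnununxunnxnun

φ(unxunnxnunxunxunnxnun) expands symbol-by-symbol to nxn un x nxn un un x un nxn un x nxn un x nxn un un x un nxn un; joining the 21 pieces gives the next term.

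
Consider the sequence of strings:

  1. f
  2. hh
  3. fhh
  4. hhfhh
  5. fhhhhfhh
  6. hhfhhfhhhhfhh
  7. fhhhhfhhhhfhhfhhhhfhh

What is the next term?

Each term (from the third on) is the two preceding terms concatenated in order: term 3 = f·hh = fhh.
The next term joins hhfhhfhhhhfhh and fhhhhfhhhhfhhfhhhhfhh.

hhfhhfhhhhfhhfhhhhfhhhhfhhfhhhhfhh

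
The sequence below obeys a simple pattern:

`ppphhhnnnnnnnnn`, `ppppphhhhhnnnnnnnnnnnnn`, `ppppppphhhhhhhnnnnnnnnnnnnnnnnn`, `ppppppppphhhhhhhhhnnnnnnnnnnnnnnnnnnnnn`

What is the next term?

Each string has the form p^{2n-1} h^{2n-1} n^{4n+1}, where the shown terms are n = 2, 3, 4, 5.
For the next term, n = 6, so the run lengths are 11, 11, 25.

ppppppppppphhhhhhhhhhhnnnnnnnnnnnnnnnnnnnnnnnnn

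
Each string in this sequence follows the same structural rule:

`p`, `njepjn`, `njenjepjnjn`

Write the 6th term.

Each term wraps the previous one in nje on the left and jn on the right.
From njenjepjnjn, 3 further steps: njenjepjnjn → njenjenjepjnjnjn → njenjenjenjepjnjnjnjn → (answer).

njenjenjenjenjepjnjnjnjnjn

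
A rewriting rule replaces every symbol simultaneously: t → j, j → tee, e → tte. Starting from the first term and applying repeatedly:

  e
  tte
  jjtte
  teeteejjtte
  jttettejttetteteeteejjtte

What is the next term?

Rewriting the 25 symbols of jttettejttetteteeteejjtte one by one yields tee j j tte j j tte tee j j tte j j tte j tte tte j tte tte tee tee j j tte; concatenated:

teejjttejjtteteejjttejjttejttettejttetteteeteejjtte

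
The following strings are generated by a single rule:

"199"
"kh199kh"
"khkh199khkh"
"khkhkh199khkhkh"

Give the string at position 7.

khkhkhkhkhkh199khkhkhkhkhkh

Every step adds kh to the front and kh to the end of the previous string.
From khkhkh199khkhkh, 3 further steps: khkhkh199khkhkh → khkhkhkh199khkhkhkh → khkhkhkhkh199khkhkhkhkh → (answer).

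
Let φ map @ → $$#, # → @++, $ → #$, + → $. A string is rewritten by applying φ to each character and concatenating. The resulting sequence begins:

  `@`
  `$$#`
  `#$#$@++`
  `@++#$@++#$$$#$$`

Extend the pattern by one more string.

Applying the rule to each of the 15 symbols of @++#$@++#$$$#$$ gives the pieces $$# $ $ @++ #$ $$# $ $ @++ #$ #$ #$ @++ #$ #$, which concatenate to the answer.

$$#$$@++#$$$#$$@++#$#$#$@++#$#$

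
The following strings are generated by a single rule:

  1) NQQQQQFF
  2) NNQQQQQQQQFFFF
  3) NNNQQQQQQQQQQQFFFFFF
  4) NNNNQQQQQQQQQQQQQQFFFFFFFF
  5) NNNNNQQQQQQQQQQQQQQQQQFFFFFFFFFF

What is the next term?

The n-th term is n N's then 3n+2 Q's then 2n F's (n = 1, 2, …).
Setting n = 6 gives 6, 20, 12 characters in each block.

NNNNNNQQQQQQQQQQQQQQQQQQQQFFFFFFFFFFFF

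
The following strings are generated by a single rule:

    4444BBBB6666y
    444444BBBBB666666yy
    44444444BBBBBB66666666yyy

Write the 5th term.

444444444444BBBBBBBB666666666666yyyyy

Term n consists of 2n 4's, followed by n+2 B's, followed by 2n 6's, followed by n-1 y's, where the shown terms are n = 2, 3, 4.
Setting n = 6 gives 12, 8, 12, 5 characters in each block.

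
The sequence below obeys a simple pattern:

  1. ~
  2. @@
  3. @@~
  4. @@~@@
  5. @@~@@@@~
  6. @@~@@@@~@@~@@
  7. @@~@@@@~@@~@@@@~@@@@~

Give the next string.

From term 3 onward, concatenate the last term with the second-to-last: @@·~ = @@~, @@~·@@ = @@~@@, …
So term 8 is @@~@@@@~@@~@@@@~@@@@~·@@~@@@@~@@~@@.

@@~@@@@~@@~@@@@~@@@@~@@~@@@@~@@~@@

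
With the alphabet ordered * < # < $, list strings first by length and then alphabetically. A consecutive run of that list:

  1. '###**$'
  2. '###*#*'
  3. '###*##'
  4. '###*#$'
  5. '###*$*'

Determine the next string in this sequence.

###*$#

The successor of ###*$* increments the rightmost position that isn't already $ and resets every position after it to *.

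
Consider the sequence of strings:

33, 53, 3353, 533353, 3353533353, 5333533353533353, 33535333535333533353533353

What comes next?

Each term (from the third on) is the two preceding terms concatenated in order: term 3 = 33·53 = 3353.
So term 8 is 5333533353533353·33535333535333533353533353.

533353335353335333535333535333533353533353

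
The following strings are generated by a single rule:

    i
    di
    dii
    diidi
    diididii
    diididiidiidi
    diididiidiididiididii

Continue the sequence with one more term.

diididiidiididiididiidiididiidiidi

This is a Fibonacci-style word recurrence s(k) = s(k−1)·s(k−2): e.g. di·i = dii.
Continuing: diididiidiididiididii · diididiidiidi gives term 8.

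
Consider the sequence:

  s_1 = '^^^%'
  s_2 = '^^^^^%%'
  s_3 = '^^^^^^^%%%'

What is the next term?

^^^^^^^^^%%%%

The n-th term is 2n+1 ^'s then n %'s (n = 1, 2, …).
For the next term, n = 4, so the run lengths are 9, 4.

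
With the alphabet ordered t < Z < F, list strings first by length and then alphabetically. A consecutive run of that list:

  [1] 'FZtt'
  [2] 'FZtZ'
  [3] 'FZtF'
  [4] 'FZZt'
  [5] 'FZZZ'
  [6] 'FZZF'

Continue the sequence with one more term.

FZFt

Find the rightmost character of FZZF below F, bump it to the next letter, and reset everything to its right to t.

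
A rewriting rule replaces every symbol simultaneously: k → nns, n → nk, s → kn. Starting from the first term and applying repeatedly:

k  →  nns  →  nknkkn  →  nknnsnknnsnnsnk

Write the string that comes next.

Rewriting the 15 symbols of nknnsnknnsnnsnk one by one yields nk nns nk nk kn nk nns nk nk kn nk nk kn nk nns; concatenated:

nknnsnknkknnknnsnknkknnknkknnknns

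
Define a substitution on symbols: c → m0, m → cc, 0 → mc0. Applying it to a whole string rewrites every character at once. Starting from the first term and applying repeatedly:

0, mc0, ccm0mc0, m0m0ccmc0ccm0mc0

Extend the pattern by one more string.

φ(m0m0ccmc0ccm0mc0) expands symbol-by-symbol to cc mc0 cc mc0 m0 m0 cc m0 mc0 m0 m0 cc mc0 cc m0 mc0; joining the 16 pieces gives the next term.

ccmc0ccmc0m0m0ccm0mc0m0m0ccmc0ccm0mc0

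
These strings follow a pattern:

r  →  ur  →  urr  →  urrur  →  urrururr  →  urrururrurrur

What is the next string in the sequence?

urrururrurrururrururr

This is a Fibonacci-style word recurrence s(k) = s(k−1)·s(k−2): e.g. ur·r = urr.
So term 7 is urrururrurrur·urrururr.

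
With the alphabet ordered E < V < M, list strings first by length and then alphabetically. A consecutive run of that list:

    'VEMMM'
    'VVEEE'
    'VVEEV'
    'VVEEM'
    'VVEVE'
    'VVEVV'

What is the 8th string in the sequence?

VVEME

Stepping forward 2 times from VVEVV: VVEVV → VVEVM, then the target.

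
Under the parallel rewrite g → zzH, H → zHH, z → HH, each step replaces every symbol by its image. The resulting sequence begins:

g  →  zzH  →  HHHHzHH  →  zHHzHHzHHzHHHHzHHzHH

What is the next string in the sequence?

HHzHHzHHHHzHHzHHHHzHHzHHHHzHHzHHzHHzHHHHzHHzHHHHzHHzHH

Replace each of the 20 characters of zHHzHHzHHzHHHHzHHzHH in place — HH zHH zHH HH zHH zHH HH zHH zHH HH zHH zHH zHH zHH HH zHH zHH HH zHH zHH — and concatenate.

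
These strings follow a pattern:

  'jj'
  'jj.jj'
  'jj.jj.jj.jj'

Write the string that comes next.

jj.jj.jj.jj.jj.jj.jj.jj

s(k+1) = s(k)·.·s(k) — each term doubles the last with '.' between the halves.
One more doubling of jj.jj.jj.jj gives the answer.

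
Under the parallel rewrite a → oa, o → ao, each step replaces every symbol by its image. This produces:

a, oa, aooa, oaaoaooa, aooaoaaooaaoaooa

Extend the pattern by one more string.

oaaoaooaaooaoaaoaooaoaaooaaoaooa

Applying the rule to each of the 16 symbols of aooaoaaooaaoaooa gives the pieces oa ao ao oa ao oa oa ao ao oa oa ao oa ao ao oa, which concatenate to the answer.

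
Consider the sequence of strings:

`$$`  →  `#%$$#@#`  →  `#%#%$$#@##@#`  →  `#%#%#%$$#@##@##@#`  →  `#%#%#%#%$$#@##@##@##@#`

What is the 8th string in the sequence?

#%#%#%#%#%#%#%$$#@##@##@##@##@##@##@#

s(k+1) = #%·s(k)·#@#, so each term gains #% as a prefix and #@# as a suffix.
From #%#%#%#%$$#@##@##@##@#, 3 further steps: #%#%#%#%$$#@##@##@##@# → #%#%#%#%#%$$#@##@##@##@##@# → #%#%#%#%#%#%$$#@##@##@##@##@##@# → (answer).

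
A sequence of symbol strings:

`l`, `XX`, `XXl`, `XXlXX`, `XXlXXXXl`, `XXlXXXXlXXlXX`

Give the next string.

XXlXXXXlXXlXXXXlXXXXl

Each term (from the third on) is the previous term followed by the one before it: term 3 = XX·l = XXl.
The next term joins XXlXXXXlXXlXX and XXlXXXXl.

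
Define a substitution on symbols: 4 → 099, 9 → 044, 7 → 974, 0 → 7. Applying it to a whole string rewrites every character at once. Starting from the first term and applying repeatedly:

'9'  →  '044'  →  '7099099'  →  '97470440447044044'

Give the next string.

Replace each of the 17 characters of 97470440447044044 in place — 044 974 099 974 7 099 099 7 099 099 974 7 099 099 7 099 099 — and concatenate.

0449740999747099099709909997470990997099099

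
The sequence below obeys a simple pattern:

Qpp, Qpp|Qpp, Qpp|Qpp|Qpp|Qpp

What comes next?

Qpp|Qpp|Qpp|Qpp|Qpp|Qpp|Qpp|Qpp

Every step duplicates the string with '|' between the halves.
One more doubling of Qpp|Qpp|Qpp|Qpp gives the answer.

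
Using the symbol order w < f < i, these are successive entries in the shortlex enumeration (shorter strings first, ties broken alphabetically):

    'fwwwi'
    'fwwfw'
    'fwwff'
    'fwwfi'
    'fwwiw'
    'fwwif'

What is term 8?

Stepping forward 2 times from fwwif: fwwif → fwwii, then the target.

fwfww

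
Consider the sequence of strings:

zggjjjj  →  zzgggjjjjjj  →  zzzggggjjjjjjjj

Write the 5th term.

zzzzzggggggjjjjjjjjjjjj

The n-th term is n-1 z's then n g's then 2n j's, where the shown terms are n = 2, 3, 4.
For term 5, n = 6, so the run lengths are 5, 6, 12.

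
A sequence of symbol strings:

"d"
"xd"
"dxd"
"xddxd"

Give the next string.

This is a Fibonacci-style word recurrence s(k) = s(k−2)·s(k−1): e.g. d·xd = dxd.
The next term joins dxd and xddxd.

dxdxddxd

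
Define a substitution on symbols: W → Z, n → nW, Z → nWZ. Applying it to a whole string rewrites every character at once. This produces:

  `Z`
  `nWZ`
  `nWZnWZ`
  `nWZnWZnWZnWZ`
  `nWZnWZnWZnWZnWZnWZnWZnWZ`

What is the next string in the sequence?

Replace each of the 24 characters of nWZnWZnWZnWZnWZnWZnWZnWZ in place — nW Z nWZ nW Z nWZ nW Z nWZ nW Z nWZ nW Z nWZ nW Z nWZ nW Z nWZ nW Z nWZ — and concatenate.

nWZnWZnWZnWZnWZnWZnWZnWZnWZnWZnWZnWZnWZnWZnWZnWZ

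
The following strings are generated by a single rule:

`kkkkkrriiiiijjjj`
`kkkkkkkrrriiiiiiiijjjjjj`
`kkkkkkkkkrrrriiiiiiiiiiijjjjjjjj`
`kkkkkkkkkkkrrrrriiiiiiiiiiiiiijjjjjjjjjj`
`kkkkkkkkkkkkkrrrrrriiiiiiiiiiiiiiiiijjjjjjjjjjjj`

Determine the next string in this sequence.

Reading off run lengths: k runs 5, 7, 9, 11, 13; r runs 2, 3, 4, 5, 6; i runs 5, 8, 11, 14, 17; j runs 4, 6, 8, 10, 12 — each is linear in n, where the shown terms are n = 2, 3, 4, 5, 6.
At n = 7 the blocks have lengths 15, 7, 20, 14.

kkkkkkkkkkkkkkkrrrrrrriiiiiiiiiiiiiiiiiiiijjjjjjjjjjjjjj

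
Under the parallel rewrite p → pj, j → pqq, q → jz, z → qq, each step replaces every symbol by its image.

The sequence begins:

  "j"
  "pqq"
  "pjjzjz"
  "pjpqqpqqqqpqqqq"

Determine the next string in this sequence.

φ(pjpqqpqqqqpqqqq) expands symbol-by-symbol to pj pqq pj jz jz pj jz jz jz jz pj jz jz jz jz; joining the 15 pieces gives the next term.

pjpqqpjjzjzpjjzjzjzjzpjjzjzjzjz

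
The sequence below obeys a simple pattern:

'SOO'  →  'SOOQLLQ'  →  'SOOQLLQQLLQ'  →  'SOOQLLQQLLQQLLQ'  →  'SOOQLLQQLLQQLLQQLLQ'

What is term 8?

Every step adds QLLQ to the end: s(k+1) = s(k)·QLLQ.
From SOOQLLQQLLQQLLQQLLQ, 3 further steps: SOOQLLQQLLQQLLQQLLQ → SOOQLLQQLLQQLLQQLLQQLLQ → SOOQLLQQLLQQLLQQLLQQLLQQLLQ → (answer).

SOOQLLQQLLQQLLQQLLQQLLQQLLQQLLQ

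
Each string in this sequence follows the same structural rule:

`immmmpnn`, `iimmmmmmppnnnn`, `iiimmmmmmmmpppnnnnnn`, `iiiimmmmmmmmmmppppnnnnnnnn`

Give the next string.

iiiiimmmmmmmmmmmmpppppnnnnnnnnnn

Each string has the form i^{n-1} m^{2n} p^{n-1} n^{2n-2}, where the shown terms are n = 2, 3, 4, 5.
At n = 6 the blocks have lengths 5, 12, 5, 10.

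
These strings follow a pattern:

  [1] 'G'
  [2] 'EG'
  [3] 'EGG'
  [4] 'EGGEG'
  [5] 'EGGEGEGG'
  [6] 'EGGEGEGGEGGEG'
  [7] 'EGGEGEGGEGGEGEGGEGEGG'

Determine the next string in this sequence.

From term 3 onward, concatenate the last term with the second-to-last: EG·G = EGG, EGG·EG = EGGEG, …
The next term joins EGGEGEGGEGGEGEGGEGEGG and EGGEGEGGEGGEG.

EGGEGEGGEGGEGEGGEGEGGEGGEGEGGEGGEG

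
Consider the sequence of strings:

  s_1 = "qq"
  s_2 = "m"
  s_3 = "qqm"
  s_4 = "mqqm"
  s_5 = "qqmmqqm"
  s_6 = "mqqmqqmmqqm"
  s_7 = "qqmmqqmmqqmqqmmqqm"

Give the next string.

mqqmqqmmqqmqqmmqqmmqqmqqmmqqm

This is a Fibonacci-style word recurrence s(k) = s(k−2)·s(k−1): e.g. qq·m = qqm.
The next term joins mqqmqqmmqqm and qqmmqqmmqqmqqmmqqm.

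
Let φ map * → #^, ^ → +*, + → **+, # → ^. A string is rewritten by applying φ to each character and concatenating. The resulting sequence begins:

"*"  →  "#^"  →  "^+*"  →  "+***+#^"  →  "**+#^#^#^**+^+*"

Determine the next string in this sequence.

#^#^**+^+*^+*^+*#^#^**++***+#^

Applying the rule to each of the 15 symbols of **+#^#^#^**+^+* gives the pieces #^ #^ **+ ^ +* ^ +* ^ +* #^ #^ **+ +* **+ #^, which concatenate to the answer.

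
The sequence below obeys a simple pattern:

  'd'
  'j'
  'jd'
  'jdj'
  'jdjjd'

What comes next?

From term 3 onward, concatenate the last term with the second-to-last: j·d = jd, jd·j = jdj, …
The next term joins jdjjd and jdj.

jdjjdjdj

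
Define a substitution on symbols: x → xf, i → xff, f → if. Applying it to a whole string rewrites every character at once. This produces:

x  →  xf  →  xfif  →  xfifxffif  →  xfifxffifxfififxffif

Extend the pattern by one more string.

Replace each of the 20 characters of xfifxffifxfififxffif in place — xf if xff if xf if if xff if xf if xff if xff if xf if if xff if — and concatenate.

xfifxffifxfififxffifxfifxffifxffifxfififxffif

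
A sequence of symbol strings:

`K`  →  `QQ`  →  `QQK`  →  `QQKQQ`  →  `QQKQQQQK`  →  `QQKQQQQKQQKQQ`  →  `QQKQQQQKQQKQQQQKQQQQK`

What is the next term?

QQKQQQQKQQKQQQQKQQQQKQQKQQQQKQQKQQ

This is a Fibonacci-style word recurrence s(k) = s(k−1)·s(k−2): e.g. QQ·K = QQK.
So term 8 is QQKQQQQKQQKQQQQKQQQQK·QQKQQQQKQQKQQ.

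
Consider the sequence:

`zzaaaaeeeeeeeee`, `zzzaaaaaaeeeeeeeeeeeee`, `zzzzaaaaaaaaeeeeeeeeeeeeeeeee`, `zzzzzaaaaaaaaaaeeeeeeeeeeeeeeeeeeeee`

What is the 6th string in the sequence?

zzzzzzzaaaaaaaaaaaaaaeeeeeeeeeeeeeeeeeeeeeeeeeeeee

The n-th term is n z's then 2n a's then 4n+1 e's, where the shown terms are n = 2, 3, 4, 5.
Setting n = 7 gives 7, 14, 29 characters in each block.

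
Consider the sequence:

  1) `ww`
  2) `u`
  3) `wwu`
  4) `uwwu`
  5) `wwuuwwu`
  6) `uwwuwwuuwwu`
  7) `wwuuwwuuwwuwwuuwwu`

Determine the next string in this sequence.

uwwuwwuuwwuwwuuwwuuwwuwwuuwwu

From term 3 onward, concatenate the second-to-last term with the last: ww·u = wwu, u·wwu = uwwu, …
So term 8 is uwwuwwuuwwu·wwuuwwuuwwuwwuuwwu.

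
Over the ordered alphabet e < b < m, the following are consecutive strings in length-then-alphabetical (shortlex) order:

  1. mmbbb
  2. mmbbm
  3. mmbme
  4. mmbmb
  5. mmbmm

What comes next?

Treat mmbmm as a base-3 numeral over the given alphabet and add one, carrying through any trailing m's.

mmmee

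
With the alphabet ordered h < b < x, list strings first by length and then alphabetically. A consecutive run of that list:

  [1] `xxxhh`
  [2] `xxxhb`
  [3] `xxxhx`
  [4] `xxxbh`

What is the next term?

xxxbb

Find the rightmost character of xxxbh below x, bump it to the next letter, and reset everything to its right to h.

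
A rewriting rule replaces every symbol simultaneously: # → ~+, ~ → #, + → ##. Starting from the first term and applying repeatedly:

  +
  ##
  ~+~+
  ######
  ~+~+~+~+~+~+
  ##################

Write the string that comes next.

~+~+~+~+~+~+~+~+~+~+~+~+~+~+~+~+~+~+

Replace each of the 18 characters of ################## in place — ~+ ~+ ~+ ~+ ~+ ~+ ~+ ~+ ~+ ~+ ~+ ~+ ~+ ~+ ~+ ~+ ~+ ~+ — and concatenate.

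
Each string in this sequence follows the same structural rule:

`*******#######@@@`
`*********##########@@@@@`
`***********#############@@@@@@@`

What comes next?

*************################@@@@@@@@@

Each string has the form *^{2n+3} #^{3n+1} @^{2n-1}, where the shown terms are n = 2, 3, 4.
At n = 5 the blocks have lengths 13, 16, 9.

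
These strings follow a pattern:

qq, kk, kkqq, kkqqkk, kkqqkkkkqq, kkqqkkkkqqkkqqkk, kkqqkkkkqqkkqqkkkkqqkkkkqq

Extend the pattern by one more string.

Each term (from the third on) is the previous term followed by the one before it: term 3 = kk·qq = kkqq.
So term 8 is kkqqkkkkqqkkqqkkkkqqkkkkqq·kkqqkkkkqqkkqqkk.

kkqqkkkkqqkkqqkkkkqqkkkkqqkkqqkkkkqqkkqqkk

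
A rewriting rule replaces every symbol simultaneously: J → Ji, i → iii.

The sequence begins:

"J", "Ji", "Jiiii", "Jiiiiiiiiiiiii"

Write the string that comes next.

Rewriting the 14 symbols of Jiiiiiiiiiiiii one by one yields Ji iii iii iii iii iii iii iii iii iii iii iii iii iii; concatenated:

Jiiiiiiiiiiiiiiiiiiiiiiiiiiiiiiiiiiiiiiii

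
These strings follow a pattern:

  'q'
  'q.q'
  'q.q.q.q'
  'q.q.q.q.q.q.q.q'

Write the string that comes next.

q.q.q.q.q.q.q.q.q.q.q.q.q.q.q.q

s(k+1) = s(k)·.·s(k) — each term doubles the last with '.' between the halves.
So the next term is two copies of q.q.q.q.q.q.q.q with '.' between the halves.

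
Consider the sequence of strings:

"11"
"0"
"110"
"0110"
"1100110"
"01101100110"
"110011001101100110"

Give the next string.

01101100110110011001101100110

This is a Fibonacci-style word recurrence s(k) = s(k−2)·s(k−1): e.g. 11·0 = 110.
The next term joins 01101100110 and 110011001101100110.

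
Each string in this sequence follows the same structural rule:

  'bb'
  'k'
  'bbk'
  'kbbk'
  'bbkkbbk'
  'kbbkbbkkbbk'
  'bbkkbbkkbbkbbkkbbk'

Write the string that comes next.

kbbkbbkkbbkbbkkbbkkbbkbbkkbbk

Each term (from the third on) is the two preceding terms concatenated in order: term 3 = bb·k = bbk.
The next term joins kbbkbbkkbbk and bbkkbbkkbbkbbkkbbk.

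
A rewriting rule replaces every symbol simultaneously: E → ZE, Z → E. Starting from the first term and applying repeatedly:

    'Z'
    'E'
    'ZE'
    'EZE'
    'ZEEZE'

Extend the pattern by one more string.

EZEZEEZE

Rewriting each symbol of ZEEZE: Z→E, E→ZE, E→ZE, Z→E, E→ZE, which concatenates to E ZE ZE E ZE.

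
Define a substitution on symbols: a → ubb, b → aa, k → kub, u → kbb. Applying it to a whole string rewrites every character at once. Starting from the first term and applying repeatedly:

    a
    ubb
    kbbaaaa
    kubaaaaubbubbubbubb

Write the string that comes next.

Rewriting the 19 symbols of kubaaaaubbubbubbubb one by one yields kub kbb aa ubb ubb ubb ubb kbb aa aa kbb aa aa kbb aa aa kbb aa aa; concatenated:

kubkbbaaubbubbubbubbkbbaaaakbbaaaakbbaaaakbbaaaa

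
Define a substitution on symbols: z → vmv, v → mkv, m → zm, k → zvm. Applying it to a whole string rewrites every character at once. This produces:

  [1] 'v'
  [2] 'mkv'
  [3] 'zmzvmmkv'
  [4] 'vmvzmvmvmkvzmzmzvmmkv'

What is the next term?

mkvzmmkvvmvzmmkvzmmkvzmzvmmkvvmvzmvmvzmvmvmkvzmzmzvmmkv

Replace each of the 21 characters of vmvzmvmvmkvzmzmzvmmkv in place — mkv zm mkv vmv zm mkv zm mkv zm zvm mkv vmv zm vmv zm vmv mkv zm zm zvm mkv — and concatenate.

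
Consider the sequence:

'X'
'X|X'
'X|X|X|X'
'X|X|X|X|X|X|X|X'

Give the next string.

s(k+1) = s(k)·|·s(k) — each term doubles the last with '|' between the halves.
One more doubling of X|X|X|X|X|X|X|X gives the answer.

X|X|X|X|X|X|X|X|X|X|X|X|X|X|X|X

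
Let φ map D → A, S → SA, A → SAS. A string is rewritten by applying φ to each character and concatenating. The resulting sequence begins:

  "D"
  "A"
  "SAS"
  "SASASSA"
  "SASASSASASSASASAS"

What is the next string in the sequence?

Replace each of the 17 characters of SASASSASASSASASAS in place — SA SAS SA SAS SA SA SAS SA SAS SA SA SAS SA SAS SA SAS SA — and concatenate.

SASASSASASSASASASSASASSASASASSASASSASASSA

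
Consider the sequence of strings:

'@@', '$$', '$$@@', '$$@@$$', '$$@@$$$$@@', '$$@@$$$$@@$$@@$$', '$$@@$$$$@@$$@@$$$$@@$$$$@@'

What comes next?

This is a Fibonacci-style word recurrence s(k) = s(k−1)·s(k−2): e.g. $$·@@ = $$@@.
Continuing: $$@@$$$$@@$$@@$$$$@@$$$$@@ · $$@@$$$$@@$$@@$$ gives term 8.

$$@@$$$$@@$$@@$$$$@@$$$$@@$$@@$$$$@@$$@@$$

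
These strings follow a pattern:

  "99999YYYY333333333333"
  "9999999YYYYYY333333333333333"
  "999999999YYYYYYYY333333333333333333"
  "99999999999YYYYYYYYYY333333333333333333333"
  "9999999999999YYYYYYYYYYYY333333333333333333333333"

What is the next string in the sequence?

999999999999999YYYYYYYYYYYYYY333333333333333333333333333

Term n consists of 2n-1 9's, followed by 2n-2 Y's, followed by 3n+3 3's, where the shown terms are n = 3, 4, 5, 6, 7.
At n = 8 the blocks have lengths 15, 14, 27.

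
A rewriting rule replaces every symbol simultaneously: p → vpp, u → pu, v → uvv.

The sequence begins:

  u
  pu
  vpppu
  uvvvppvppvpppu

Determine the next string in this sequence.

Applying the rule to each of the 14 symbols of uvvvppvppvpppu gives the pieces pu uvv uvv uvv vpp vpp uvv vpp vpp uvv vpp vpp vpp pu, which concatenate to the answer.

puuvvuvvuvvvppvppuvvvppvppuvvvppvppvpppu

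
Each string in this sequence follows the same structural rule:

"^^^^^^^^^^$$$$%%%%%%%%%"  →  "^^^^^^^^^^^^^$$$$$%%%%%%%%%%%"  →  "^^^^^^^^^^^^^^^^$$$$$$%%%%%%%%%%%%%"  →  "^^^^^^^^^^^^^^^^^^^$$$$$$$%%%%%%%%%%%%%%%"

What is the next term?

^^^^^^^^^^^^^^^^^^^^^^$$$$$$$$%%%%%%%%%%%%%%%%%

The n-th term is 3n+1 ^'s then n+1 $'s then 2n+3 %'s, where the shown terms are n = 3, 4, 5, 6.
At n = 7 the blocks have lengths 22, 8, 17.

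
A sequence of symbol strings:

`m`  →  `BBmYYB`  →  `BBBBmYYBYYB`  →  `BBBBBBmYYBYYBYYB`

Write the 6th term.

BBBBBBBBBBmYYBYYBYYBYYBYYB

Each term wraps the previous one in BB on the left and YYB on the right.
From BBBBBBmYYBYYBYYB, 2 further steps: BBBBBBmYYBYYBYYB → BBBBBBBBmYYBYYBYYBYYB → (answer).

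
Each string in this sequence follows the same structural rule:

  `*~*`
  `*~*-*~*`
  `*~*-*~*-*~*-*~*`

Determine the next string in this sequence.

Each string is two copies of the previous one joined by '-'.
Doubling *~*-*~*-*~*-*~* with '-' between the halves:

*~*-*~*-*~*-*~*-*~*-*~*-*~*-*~*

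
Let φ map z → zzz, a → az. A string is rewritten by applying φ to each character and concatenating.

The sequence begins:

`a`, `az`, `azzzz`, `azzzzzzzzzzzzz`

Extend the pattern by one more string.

azzzzzzzzzzzzzzzzzzzzzzzzzzzzzzzzzzzzzzzz

Applying the rule to each of the 14 symbols of azzzzzzzzzzzzz gives the pieces az zzz zzz zzz zzz zzz zzz zzz zzz zzz zzz zzz zzz zzz, which concatenate to the answer.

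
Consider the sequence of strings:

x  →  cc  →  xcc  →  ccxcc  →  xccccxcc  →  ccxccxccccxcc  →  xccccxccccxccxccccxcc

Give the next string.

ccxccxccccxccxccccxccccxccxccccxcc

From term 3 onward, concatenate the second-to-last term with the last: x·cc = xcc, cc·xcc = ccxcc, …
So term 8 is ccxccxccccxcc·xccccxccccxccxccccxcc.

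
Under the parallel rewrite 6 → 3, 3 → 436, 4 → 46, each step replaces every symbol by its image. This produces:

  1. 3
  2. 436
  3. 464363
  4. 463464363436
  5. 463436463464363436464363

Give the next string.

Applying the rule to each of the 24 symbols of 463436463464363436464363 gives the pieces 46 3 436 46 436 3 46 3 436 46 3 46 436 3 436 46 436 3 46 3 46 436 3 436, which concatenate to the answer.

463436464363463436463464363436464363463464363436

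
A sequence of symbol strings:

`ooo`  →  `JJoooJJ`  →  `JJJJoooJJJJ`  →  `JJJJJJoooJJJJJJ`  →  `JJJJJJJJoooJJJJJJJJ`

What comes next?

Each term wraps the previous one in JJ on the left and JJ on the right.
So the next term is JJ·JJJJJJJJoooJJJJJJJJ·JJ.

JJJJJJJJJJoooJJJJJJJJJJ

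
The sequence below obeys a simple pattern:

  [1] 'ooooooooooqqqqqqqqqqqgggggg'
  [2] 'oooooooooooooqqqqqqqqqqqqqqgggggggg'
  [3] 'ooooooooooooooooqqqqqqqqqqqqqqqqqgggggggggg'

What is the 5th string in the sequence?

ooooooooooooooooooooooqqqqqqqqqqqqqqqqqqqqqqqgggggggggggggg

Each string has the form o^{3n+1} q^{3n+2} g^{2n}, where the shown terms are n = 3, 4, 5.
For term 5, n = 7, so the run lengths are 22, 23, 14.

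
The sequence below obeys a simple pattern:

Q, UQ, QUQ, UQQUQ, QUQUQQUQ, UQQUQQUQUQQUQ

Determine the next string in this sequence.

This is a Fibonacci-style word recurrence s(k) = s(k−2)·s(k−1): e.g. Q·UQ = QUQ.
The next term joins QUQUQQUQ and UQQUQQUQUQQUQ.

QUQUQQUQUQQUQQUQUQQUQ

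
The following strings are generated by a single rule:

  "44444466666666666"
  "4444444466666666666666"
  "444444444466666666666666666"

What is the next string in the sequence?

Reading off run lengths: 4 runs 6, 8, 10; 6 runs 11, 14, 17 — each is linear in n, where the shown terms are n = 3, 4, 5.
For the next term, n = 6, so the run lengths are 12, 20.

44444444444466666666666666666666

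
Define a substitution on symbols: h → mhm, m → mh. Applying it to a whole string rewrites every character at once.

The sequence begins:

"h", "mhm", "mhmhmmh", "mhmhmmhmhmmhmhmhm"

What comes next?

mhmhmmhmhmmhmhmhmmhmhmmhmhmhmmhmhmmhmhmmh

φ(mhmhmmhmhmmhmhmhm) expands symbol-by-symbol to mh mhm mh mhm mh mh mhm mh mhm mh mh mhm mh mhm mh mhm mh; joining the 17 pieces gives the next term.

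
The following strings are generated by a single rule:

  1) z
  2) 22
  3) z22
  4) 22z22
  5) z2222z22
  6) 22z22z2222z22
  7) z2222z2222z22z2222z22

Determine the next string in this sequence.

22z22z2222z22z2222z2222z22z2222z22

From term 3 onward, concatenate the second-to-last term with the last: z·22 = z22, 22·z22 = 22z22, …
The next term joins 22z22z2222z22 and z2222z2222z22z2222z22.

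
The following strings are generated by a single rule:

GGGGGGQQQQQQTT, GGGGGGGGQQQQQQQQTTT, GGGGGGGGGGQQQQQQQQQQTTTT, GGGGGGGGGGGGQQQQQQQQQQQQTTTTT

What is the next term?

GGGGGGGGGGGGGGQQQQQQQQQQQQQQTTTTTT

Term n consists of 2n+2 G's, followed by 2n+2 Q's, followed by n T's, where the shown terms are n = 2, 3, 4, 5.
At n = 6 the blocks have lengths 14, 14, 6.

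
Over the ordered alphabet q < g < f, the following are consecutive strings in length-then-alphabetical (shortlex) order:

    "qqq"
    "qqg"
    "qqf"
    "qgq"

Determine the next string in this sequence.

qgg

The successor of qgq increments the rightmost position that isn't already f and resets every position after it to q.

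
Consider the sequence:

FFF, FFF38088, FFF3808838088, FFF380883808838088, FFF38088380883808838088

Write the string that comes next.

The strings grow by a fixed suffix 38088 each time.
Applying this once more to FFF38088380883808838088:

FFF3808838088380883808838088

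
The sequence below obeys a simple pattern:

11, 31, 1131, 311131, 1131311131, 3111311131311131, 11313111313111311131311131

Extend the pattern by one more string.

311131113131113111313111313111311131311131

Each term (from the third on) is the two preceding terms concatenated in order: term 3 = 11·31 = 1131.
Continuing: 3111311131311131 · 11313111313111311131311131 gives term 8.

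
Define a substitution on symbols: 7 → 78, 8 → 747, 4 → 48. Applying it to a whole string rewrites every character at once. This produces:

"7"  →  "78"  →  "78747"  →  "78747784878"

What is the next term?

Apply φ to 78747784878 symbol by symbol: 7→78, 8→747, 7→78, 4→48, 7→78, 7→78, 8→747, 4→48, 8→747, 7→78, 8→747; joined: 78 747 78 48 78 78 747 48 747 78 747.

78747784878787474874778747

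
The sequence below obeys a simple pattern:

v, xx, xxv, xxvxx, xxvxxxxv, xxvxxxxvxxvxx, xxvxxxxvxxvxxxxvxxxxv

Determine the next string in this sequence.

This is a Fibonacci-style word recurrence s(k) = s(k−1)·s(k−2): e.g. xx·v = xxv.
So term 8 is xxvxxxxvxxvxxxxvxxxxv·xxvxxxxvxxvxx.

xxvxxxxvxxvxxxxvxxxxvxxvxxxxvxxvxx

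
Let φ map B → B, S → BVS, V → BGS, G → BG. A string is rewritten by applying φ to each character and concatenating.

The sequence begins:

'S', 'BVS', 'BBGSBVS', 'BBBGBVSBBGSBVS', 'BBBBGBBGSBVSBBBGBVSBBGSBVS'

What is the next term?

BBBBBGBBBGBVSBBGSBVSBBBBGBBGSBVSBBBGBVSBBGSBVS

Replace each of the 26 characters of BBBBGBBGSBVSBBBGBVSBBGSBVS in place — B B B B BG B B BG BVS B BGS BVS B B B BG B BGS BVS B B BG BVS B BGS BVS — and concatenate.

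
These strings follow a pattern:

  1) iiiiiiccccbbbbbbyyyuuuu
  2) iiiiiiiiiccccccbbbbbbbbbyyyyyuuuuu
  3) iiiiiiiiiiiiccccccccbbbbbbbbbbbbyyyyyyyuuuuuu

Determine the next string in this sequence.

Reading off run lengths: i runs 6, 9, 12; c runs 4, 6, 8; b runs 6, 9, 12; y runs 3, 5, 7; u runs 4, 5, 6 — each is linear in n, where the shown terms are n = 2, 3, 4.
For the next term, n = 5, so the run lengths are 15, 10, 15, 9, 7.

iiiiiiiiiiiiiiiccccccccccbbbbbbbbbbbbbbbyyyyyyyyyuuuuuuu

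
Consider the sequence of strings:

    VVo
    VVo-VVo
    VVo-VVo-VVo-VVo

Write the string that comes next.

Every step duplicates the string with '-' between the halves.
Doubling VVo-VVo-VVo-VVo with '-' between the halves:

VVo-VVo-VVo-VVo-VVo-VVo-VVo-VVo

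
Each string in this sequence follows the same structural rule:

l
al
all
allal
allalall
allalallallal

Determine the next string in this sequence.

allalallallalallalall

Each term (from the third on) is the previous term followed by the one before it: term 3 = al·l = all.
The next term joins allalallallal and allalall.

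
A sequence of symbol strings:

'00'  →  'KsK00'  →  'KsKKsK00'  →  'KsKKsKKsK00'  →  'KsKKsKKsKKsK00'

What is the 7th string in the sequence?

KsKKsKKsKKsKKsKKsK00

The strings grow by a fixed prefix KsK each time.
From KsKKsKKsKKsK00, 2 further steps: KsKKsKKsKKsK00 → KsKKsKKsKKsKKsK00 → (answer).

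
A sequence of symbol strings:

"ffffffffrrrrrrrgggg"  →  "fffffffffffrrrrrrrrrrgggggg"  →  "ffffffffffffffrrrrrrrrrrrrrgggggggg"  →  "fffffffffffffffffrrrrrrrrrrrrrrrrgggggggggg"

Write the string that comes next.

ffffffffffffffffffffrrrrrrrrrrrrrrrrrrrgggggggggggg

The n-th term is 3n+2 f's then 3n+1 r's then 2n g's, where the shown terms are n = 2, 3, 4, 5.
For the next term, n = 6, so the run lengths are 20, 19, 12.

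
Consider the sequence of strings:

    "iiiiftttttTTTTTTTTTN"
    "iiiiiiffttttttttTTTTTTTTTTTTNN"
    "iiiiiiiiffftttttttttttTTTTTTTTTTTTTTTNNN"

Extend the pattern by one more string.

iiiiiiiiiiffffttttttttttttttTTTTTTTTTTTTTTTTTTNNNN

The n-th term is 2n i's then n-1 f's then 3n-1 t's then 3n+3 T's then n-1 N's, where the shown terms are n = 2, 3, 4.
For the next term, n = 5, so the run lengths are 10, 4, 14, 18, 4.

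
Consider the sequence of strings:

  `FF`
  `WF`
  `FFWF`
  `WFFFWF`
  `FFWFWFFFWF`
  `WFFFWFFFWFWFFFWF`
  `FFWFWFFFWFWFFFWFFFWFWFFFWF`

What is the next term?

WFFFWFFFWFWFFFWFFFWFWFFFWFWFFFWFFFWFWFFFWF

Each term (from the third on) is the two preceding terms concatenated in order: term 3 = FF·WF = FFWF.
So term 8 is WFFFWFFFWFWFFFWF·FFWFWFFFWFWFFFWFFFWFWFFFWF.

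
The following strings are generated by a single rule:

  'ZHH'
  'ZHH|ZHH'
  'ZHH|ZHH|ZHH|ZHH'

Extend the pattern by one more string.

ZHH|ZHH|ZHH|ZHH|ZHH|ZHH|ZHH|ZHH

Every step duplicates the string with '|' between the halves.
So the next term is two copies of ZHH|ZHH|ZHH|ZHH with '|' between the halves.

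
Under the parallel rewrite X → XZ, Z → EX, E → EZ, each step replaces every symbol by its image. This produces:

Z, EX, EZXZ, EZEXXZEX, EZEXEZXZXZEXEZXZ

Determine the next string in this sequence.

EZEXEZXZEZEXXZEXXZEXEZXZEZEXXZEX

φ(EZEXEZXZXZEXEZXZ) expands symbol-by-symbol to EZ EX EZ XZ EZ EX XZ EX XZ EX EZ XZ EZ EX XZ EX; joining the 16 pieces gives the next term.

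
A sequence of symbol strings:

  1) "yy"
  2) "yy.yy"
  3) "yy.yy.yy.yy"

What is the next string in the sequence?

s(k+1) = s(k)·.·s(k) — each term doubles the last with '.' between the halves.
Doubling yy.yy.yy.yy with '.' between the halves:

yy.yy.yy.yy.yy.yy.yy.yy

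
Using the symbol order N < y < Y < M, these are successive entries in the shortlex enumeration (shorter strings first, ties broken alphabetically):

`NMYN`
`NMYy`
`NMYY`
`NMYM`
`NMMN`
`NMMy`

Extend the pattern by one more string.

NMMY

Treat NMMy as a base-4 numeral over the given alphabet and add one, carrying through any trailing M's.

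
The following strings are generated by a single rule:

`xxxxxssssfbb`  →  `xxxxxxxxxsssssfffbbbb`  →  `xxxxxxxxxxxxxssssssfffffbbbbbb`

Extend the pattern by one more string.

xxxxxxxxxxxxxxxxxsssssssfffffffbbbbbbbb

Term n consists of 4n+1 x's, followed by n+3 s's, followed by 2n-1 f's, followed by 2n b's (n = 1, 2, …).
Setting n = 4 gives 17, 7, 7, 8 characters in each block.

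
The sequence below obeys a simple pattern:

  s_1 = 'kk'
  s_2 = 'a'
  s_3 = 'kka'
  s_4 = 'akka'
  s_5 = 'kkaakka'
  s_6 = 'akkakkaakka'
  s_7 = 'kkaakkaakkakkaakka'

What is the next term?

From term 3 onward, concatenate the second-to-last term with the last: kk·a = kka, a·kka = akka, …
So term 8 is akkakkaakka·kkaakkaakkakkaakka.

akkakkaakkakkaakkaakkakkaakka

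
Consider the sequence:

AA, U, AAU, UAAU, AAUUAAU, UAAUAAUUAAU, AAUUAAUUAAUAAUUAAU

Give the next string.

This is a Fibonacci-style word recurrence s(k) = s(k−2)·s(k−1): e.g. AA·U = AAU.
So term 8 is UAAUAAUUAAU·AAUUAAUUAAUAAUUAAU.

UAAUAAUUAAUAAUUAAUUAAUAAUUAAU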